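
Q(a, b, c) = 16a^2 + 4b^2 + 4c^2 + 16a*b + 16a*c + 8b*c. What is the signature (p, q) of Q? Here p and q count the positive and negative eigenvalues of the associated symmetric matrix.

The symmetric matrix is A = [[16, 8, 8], [8, 4, 4], [8, 4, 4]].
Congruent diagonalization of A (simultaneous row and column reduction) yields pivots 16, 0, 0.
Counting signs: 1 positive, 2 zero.

(1, 0)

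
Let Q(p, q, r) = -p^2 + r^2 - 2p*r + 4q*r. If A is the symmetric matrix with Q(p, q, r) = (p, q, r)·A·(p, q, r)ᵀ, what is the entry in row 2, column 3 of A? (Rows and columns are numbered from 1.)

2

The coefficient of q·r in Q is 4. For a symmetric A this equals A[2,3] + A[3,2] = 2·A[2,3].
So A[2,3] = 4/2 = 2.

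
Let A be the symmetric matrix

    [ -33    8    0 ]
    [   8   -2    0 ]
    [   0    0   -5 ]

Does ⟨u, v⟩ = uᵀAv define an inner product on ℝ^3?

no

An LDLᵀ factorisation of A has diagonal entries -33, -2/33, -5.
That gives 3 negative pivots.
Hence Q is negative definite.
⟨·,·⟩ is an inner product exactly when A is positive definite.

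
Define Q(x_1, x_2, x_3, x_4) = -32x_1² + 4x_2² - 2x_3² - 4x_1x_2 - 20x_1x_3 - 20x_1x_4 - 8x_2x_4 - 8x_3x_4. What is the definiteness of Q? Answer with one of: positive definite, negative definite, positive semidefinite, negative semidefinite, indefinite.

indefinite

The associated matrix is A = [[-32, -2, -10, -10], [-2, 4, 0, -4], [-10, 0, -2, -4], [-10, -4, -4, 0]].
Applying the same elementary operations to the rows and columns of A produces a congruent diagonal matrix with entries -32, 33/8, 34/33, 4/17.
So there are 3 positive, 1 negative pivots.
Hence Q is indefinite.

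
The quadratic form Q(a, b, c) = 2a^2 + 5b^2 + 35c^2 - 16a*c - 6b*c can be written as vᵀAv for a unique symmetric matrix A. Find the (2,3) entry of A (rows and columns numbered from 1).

-3

The coefficient of b·c in Q is -6. For a symmetric A this equals A[2,3] + A[3,2] = 2·A[2,3].
So A[2,3] = -6/2 = -3.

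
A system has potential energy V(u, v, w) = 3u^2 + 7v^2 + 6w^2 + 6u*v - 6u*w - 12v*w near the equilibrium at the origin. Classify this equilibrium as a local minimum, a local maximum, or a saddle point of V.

local minimum

The Hessian at the origin is H = [[6, 6, -6], [6, 14, -12], [-6, -12, 12]].
Symmetric row and column elimination reduces H to a congruent diagonal form with pivots 6, 8, 3/2.
So there are 3 positive pivots.
H is positive definite, so the origin is a strict local minimum.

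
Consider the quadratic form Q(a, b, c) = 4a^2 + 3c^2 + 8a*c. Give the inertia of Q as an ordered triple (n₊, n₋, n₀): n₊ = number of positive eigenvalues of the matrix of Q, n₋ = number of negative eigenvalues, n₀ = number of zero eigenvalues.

(1, 1, 1)

Write A = [[4, 0, 4], [0, 0, 0], [4, 0, 3]].
Applying the same elementary operations to the rows and columns of A produces a congruent diagonal matrix with entries 4, 0, -1.
So there are 1 positive, 1 negative, 1 zero pivots.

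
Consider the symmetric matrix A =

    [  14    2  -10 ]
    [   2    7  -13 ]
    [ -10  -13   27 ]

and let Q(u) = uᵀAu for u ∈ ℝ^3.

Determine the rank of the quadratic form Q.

Applying the same elementary operations to the rows and columns of A produces a congruent diagonal matrix with entries 14, 47/7, -4/47.
Counting signs: 2 positive, 1 negative.
The rank is the number of nonzero pivots: 3.

3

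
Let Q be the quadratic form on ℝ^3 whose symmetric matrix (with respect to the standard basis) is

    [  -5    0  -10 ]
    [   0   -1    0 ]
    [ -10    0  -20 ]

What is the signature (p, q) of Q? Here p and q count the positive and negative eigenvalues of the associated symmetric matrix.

Applying the same elementary operations to the rows and columns of A produces a congruent diagonal matrix with entries -5, -1, 0.
Counting signs: 2 negative, 1 zero.

(0, 2)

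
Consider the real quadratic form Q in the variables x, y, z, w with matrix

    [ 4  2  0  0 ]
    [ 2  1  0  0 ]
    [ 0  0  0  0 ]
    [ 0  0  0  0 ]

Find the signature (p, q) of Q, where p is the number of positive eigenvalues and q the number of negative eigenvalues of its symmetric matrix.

(1, 0)

Applying the same elementary operations to the rows and columns of A produces a congruent diagonal matrix with entries 4, 0, 0, 0.
Counting signs: 1 positive, 3 zero.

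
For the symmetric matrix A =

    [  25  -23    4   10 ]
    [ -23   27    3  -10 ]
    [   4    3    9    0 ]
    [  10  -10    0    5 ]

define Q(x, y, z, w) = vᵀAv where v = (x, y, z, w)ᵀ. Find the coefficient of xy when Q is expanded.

-46

The coefficient of xy is A[1,2] + A[2,1] = 2·(-23) = -46.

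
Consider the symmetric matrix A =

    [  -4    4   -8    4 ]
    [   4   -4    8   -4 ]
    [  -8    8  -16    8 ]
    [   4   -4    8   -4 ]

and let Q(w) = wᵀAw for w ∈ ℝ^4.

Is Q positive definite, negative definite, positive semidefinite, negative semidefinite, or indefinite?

Symmetric row and column elimination reduces A to a congruent diagonal form with pivots -4, 0, 0, 0.
So there are 1 negative, 3 zero pivots.
Hence Q is negative semidefinite.

negative semidefinite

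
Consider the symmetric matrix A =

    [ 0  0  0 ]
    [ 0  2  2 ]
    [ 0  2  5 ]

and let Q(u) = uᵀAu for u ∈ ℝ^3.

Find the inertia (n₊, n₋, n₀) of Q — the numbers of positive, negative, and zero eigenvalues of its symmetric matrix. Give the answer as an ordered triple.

(2, 0, 1)

Row-reducing A symmetrically gives the diagonal entries 0, 2, 3.
So there are 2 positive, 1 zero pivots.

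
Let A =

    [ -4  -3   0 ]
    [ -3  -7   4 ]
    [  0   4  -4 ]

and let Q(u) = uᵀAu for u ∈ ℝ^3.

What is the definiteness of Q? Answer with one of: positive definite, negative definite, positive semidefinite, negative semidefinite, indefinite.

Symmetric row and column elimination reduces A to a congruent diagonal form with pivots -4, -19/4, -12/19.
Counting signs: 3 negative.
Hence Q is negative definite.

negative definite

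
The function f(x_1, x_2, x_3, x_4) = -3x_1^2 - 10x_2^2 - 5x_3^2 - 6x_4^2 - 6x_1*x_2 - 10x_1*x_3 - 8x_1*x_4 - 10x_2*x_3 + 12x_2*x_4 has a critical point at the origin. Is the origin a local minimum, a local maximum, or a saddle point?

saddle point

The Hessian at the origin is H = [[-6, -6, -10, -8], [-6, -20, -10, 12], [-10, -10, -10, 0], [-8, 12, 0, -12]].
Symmetric row and column elimination reduces H to a congruent diagonal form with pivots -6, -14, 20/3, 4/7.
So there are 2 positive, 2 negative pivots.
H is indefinite, so the origin is a saddle point.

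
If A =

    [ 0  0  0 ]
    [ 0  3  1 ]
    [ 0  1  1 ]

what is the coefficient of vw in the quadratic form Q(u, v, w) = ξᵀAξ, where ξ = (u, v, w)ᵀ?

2

The coefficient of vw is A[2,3] + A[3,2] = 2·1 = 2.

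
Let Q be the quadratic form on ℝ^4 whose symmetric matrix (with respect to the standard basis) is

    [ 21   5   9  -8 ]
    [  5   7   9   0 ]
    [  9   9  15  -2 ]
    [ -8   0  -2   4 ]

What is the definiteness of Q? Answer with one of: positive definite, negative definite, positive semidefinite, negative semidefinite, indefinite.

Leading principal minors: Δ_1 = 21, Δ_2 = 122, Δ_3 = 372, Δ_4 = 40.
All leading principal minors are positive, so by Sylvester's criterion Q is positive definite.

positive definite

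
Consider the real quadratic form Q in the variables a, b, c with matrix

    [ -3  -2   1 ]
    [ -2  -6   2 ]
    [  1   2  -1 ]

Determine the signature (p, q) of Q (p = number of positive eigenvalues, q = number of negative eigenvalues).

Applying the same elementary operations to the rows and columns of A produces a congruent diagonal matrix with entries -3, -14/3, -2/7.
So there are 3 negative pivots.

(0, 3)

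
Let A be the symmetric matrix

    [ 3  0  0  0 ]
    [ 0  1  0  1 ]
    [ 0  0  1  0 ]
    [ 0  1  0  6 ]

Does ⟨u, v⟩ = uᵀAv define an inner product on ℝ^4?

Congruent diagonalization of A (simultaneous row and column reduction) yields pivots 3, 1, 1, 5.
So there are 4 positive pivots.
Hence Q is positive definite.
⟨·,·⟩ is an inner product exactly when A is positive definite.

yes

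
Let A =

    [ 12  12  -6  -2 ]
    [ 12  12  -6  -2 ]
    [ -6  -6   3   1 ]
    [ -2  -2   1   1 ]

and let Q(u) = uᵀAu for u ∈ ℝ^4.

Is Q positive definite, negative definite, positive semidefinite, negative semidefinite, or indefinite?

positive semidefinite

Row-reducing A symmetrically gives the diagonal entries 12, 0, 0, 2/3.
That gives 2 positive, 2 zero pivots.
Hence Q is positive semidefinite.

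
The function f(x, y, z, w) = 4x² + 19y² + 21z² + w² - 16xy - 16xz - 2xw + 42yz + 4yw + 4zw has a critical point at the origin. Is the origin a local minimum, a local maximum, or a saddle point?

saddle point

The Hessian at the origin is H = [[8, -16, -16, -2], [-16, 38, 42, 4], [-16, 42, 42, 4], [-2, 4, 4, 2]].
An LDLᵀ factorisation of H has diagonal entries 8, 6, -20/3, 3/2.
That gives 3 positive, 1 negative pivots.
H is indefinite, so the origin is a saddle point.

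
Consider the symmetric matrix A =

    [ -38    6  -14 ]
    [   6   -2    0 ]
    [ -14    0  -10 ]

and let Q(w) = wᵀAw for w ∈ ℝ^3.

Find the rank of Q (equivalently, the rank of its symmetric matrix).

Congruent diagonalization of A (simultaneous row and column reduction) yields pivots -38, -20/19, -1/5.
That gives 3 negative pivots.
The rank is the number of nonzero pivots: 3.

3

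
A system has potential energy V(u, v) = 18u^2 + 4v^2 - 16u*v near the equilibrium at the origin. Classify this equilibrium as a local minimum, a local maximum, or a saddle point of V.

The Hessian at the origin is H = [[36, -16], [-16, 8]].
det H = 36·8 − (-16)² = 32 > 0 and H[1,1] = 36 > 0, so H is positive definite.
Therefore the origin is a local minimum.

local minimum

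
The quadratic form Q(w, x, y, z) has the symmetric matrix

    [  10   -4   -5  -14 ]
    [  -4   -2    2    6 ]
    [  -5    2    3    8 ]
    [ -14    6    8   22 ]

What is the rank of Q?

Symmetric row and column elimination reduces A to a congruent diagonal form with pivots 10, -18/5, 1/2, 4/9.
Counting signs: 3 positive, 1 negative.
The rank is the number of nonzero pivots: 4.

4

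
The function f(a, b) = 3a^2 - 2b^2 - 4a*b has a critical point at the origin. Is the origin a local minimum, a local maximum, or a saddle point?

The Hessian at the origin is H = [[6, -4], [-4, -4]].
det H = 6·-4 − (-4)² = -40 < 0, so H is indefinite.
Therefore the origin is a saddle point.

saddle point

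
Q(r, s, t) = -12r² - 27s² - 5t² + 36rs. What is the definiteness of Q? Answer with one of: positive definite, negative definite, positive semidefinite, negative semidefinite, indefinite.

The symmetric matrix is A = [[-12, 18, 0], [18, -27, 0], [0, 0, -5]].
Applying the same elementary operations to the rows and columns of A produces a congruent diagonal matrix with entries -12, 0, -5.
Counting signs: 2 negative, 1 zero.
Hence Q is negative semidefinite.

negative semidefinite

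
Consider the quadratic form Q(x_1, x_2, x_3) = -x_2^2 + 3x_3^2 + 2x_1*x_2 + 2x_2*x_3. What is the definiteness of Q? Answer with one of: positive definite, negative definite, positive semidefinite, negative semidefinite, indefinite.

indefinite

The symmetric matrix is A = [[0, 1, 0], [1, -1, 1], [0, 1, 3]].
A is congruent to a diagonal matrix with 2 positive, 1 negative and 0 zero entries, so Q is indefinite.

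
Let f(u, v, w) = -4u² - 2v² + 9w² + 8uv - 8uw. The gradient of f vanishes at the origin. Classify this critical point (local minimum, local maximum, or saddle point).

The Hessian at the origin is H = [[-8, 8, -8], [8, -4, 0], [-8, 0, 18]].
Row-reducing H symmetrically gives the diagonal entries -8, 4, 10.
That gives 2 positive, 1 negative pivots.
H is indefinite, so the origin is a saddle point.

saddle point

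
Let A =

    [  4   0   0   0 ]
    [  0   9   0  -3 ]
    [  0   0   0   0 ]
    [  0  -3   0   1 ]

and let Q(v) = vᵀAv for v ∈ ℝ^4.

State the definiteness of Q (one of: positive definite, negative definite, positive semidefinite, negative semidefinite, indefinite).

Symmetric row and column elimination reduces A to a congruent diagonal form with pivots 4, 9, 0, 0.
So there are 2 positive, 2 zero pivots.
Hence Q is positive semidefinite.

positive semidefinite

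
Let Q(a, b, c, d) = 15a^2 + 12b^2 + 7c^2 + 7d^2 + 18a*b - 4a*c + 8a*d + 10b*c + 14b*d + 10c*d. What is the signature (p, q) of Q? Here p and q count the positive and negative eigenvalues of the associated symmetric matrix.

(4, 0)

The symmetric matrix is A = [[15, 9, -2, 4], [9, 12, 5, 7], [-2, 5, 7, 5], [4, 7, 5, 7]].
An LDLᵀ factorisation of A has diagonal entries 15, 33/5, 10/11, 10/9.
So there are 4 positive pivots.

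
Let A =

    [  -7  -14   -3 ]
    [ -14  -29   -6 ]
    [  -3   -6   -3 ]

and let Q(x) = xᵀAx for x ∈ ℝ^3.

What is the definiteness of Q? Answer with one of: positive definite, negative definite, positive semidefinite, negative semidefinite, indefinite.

negative definite

Leading principal minors: Δ_1 = -7, Δ_2 = 7, Δ_3 = -12.
The signs alternate starting with Δ_1 < 0, so by Sylvester's criterion Q is negative definite.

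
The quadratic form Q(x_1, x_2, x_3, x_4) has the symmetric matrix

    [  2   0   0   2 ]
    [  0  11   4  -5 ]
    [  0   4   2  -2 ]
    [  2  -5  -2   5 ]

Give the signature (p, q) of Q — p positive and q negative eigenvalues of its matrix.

(4, 0)

An LDLᵀ factorisation of A has diagonal entries 2, 11, 6/11, 2/3.
That gives 4 positive pivots.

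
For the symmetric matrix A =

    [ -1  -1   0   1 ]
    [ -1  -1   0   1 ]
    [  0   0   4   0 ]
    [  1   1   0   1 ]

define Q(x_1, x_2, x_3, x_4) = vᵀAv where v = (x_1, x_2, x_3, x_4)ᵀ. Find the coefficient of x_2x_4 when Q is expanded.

2

The coefficient of x_2x_4 is A[2,4] + A[4,2] = 2·1 = 2.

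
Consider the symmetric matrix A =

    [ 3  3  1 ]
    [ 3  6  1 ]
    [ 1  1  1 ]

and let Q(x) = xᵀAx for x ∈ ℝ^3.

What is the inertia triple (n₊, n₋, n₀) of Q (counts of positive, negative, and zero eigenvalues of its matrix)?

(3, 0, 0)

Row-reducing A symmetrically gives the diagonal entries 3, 3, 2/3.
That gives 3 positive pivots.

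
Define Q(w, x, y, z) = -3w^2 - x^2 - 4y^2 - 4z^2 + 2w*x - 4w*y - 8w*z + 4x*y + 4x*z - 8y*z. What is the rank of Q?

The symmetric matrix is A = [[-3, 1, -2, -4], [1, -1, 2, 2], [-2, 2, -4, -4], [-4, 2, -4, -4]].
Applying the same elementary operations to the rows and columns of A produces a congruent diagonal matrix with entries -3, -2/3, 0, 2.
So there are 1 positive, 2 negative, 1 zero pivots.
The rank is the number of nonzero pivots: 3.

3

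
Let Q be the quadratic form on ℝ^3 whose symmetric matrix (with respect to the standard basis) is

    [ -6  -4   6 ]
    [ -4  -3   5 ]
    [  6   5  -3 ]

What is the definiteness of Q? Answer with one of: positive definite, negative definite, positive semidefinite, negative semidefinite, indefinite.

An LDLᵀ factorisation of A has diagonal entries -6, -1/3, 6.
So there are 1 positive, 2 negative pivots.
Hence Q is indefinite.

indefinite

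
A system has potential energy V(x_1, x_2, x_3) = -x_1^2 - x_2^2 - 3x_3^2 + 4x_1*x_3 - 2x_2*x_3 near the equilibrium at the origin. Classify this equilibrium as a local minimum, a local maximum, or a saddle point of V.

The Hessian at the origin is H = [[-2, 0, 4], [0, -2, -2], [4, -2, -6]].
Symmetric row and column elimination reduces H to a congruent diagonal form with pivots -2, -2, 4.
So there are 1 positive, 2 negative pivots.
H is indefinite, so the origin is a saddle point.

saddle point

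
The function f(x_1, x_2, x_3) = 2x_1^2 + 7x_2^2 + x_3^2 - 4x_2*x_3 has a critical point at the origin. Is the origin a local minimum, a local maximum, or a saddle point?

local minimum

The Hessian at the origin is H = [[4, 0, 0], [0, 14, -4], [0, -4, 2]].
Congruent diagonalization of H (simultaneous row and column reduction) yields pivots 4, 14, 6/7.
That gives 3 positive pivots.
H is positive definite, so the origin is a strict local minimum.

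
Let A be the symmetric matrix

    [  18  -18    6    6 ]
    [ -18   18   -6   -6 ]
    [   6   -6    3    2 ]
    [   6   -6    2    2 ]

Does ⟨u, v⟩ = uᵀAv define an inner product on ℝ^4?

no

Symmetric row and column elimination reduces A to a congruent diagonal form with pivots 18, 0, 1, 0.
Counting signs: 2 positive, 2 zero.
Hence Q is positive semidefinite.
⟨·,·⟩ is an inner product exactly when A is positive definite.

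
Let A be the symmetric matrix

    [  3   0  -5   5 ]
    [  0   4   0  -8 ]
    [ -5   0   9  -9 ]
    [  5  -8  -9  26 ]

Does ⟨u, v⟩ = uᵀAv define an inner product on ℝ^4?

Leading principal minors: Δ_1 = 3, Δ_2 = 12, Δ_3 = 8, Δ_4 = 8.
All leading principal minors are positive, so by Sylvester's criterion Q is positive definite.
⟨·,·⟩ is an inner product exactly when A is positive definite.

yes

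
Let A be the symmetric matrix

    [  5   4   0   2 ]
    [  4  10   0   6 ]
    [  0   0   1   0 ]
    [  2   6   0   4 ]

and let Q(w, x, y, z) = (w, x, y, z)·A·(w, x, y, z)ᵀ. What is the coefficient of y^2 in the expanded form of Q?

The coefficient of y^2 is the diagonal entry A[3,3] = 1.

1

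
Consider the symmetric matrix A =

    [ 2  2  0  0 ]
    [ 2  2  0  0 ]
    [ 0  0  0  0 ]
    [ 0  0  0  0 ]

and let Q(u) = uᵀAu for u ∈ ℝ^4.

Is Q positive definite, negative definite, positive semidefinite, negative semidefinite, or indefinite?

Applying the same elementary operations to the rows and columns of A produces a congruent diagonal matrix with entries 2, 0, 0, 0.
So there are 1 positive, 3 zero pivots.
Hence Q is positive semidefinite.

positive semidefinite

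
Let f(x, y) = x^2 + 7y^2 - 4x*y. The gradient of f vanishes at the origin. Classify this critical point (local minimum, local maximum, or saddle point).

The Hessian at the origin is H = [[2, -4], [-4, 14]].
det H = 2·14 − (-4)² = 12 > 0 and H[1,1] = 2 > 0, so H is positive definite.
Therefore the origin is a local minimum.

local minimum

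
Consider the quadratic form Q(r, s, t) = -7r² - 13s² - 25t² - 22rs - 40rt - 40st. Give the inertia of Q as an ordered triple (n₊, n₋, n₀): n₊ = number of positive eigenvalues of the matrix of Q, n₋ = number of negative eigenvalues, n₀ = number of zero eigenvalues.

Write A = [[-7, -11, -20], [-11, -13, -20], [-20, -20, -25]].
Applying the same elementary operations to the rows and columns of A produces a congruent diagonal matrix with entries -7, 30/7, 5/3.
That gives 2 positive, 1 negative pivots.

(2, 1, 0)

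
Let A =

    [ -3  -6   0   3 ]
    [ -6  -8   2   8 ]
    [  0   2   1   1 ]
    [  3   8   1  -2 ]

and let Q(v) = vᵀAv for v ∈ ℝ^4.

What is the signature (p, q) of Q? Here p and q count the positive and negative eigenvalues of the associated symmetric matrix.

(1, 1)

Symmetric row and column elimination reduces A to a congruent diagonal form with pivots -3, 4, 0, 0.
That gives 1 positive, 1 negative, 2 zero pivots.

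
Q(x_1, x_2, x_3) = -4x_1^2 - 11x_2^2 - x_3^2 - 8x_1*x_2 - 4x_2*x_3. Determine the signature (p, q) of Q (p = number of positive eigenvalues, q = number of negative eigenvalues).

(0, 3)

The associated matrix is A = [[-4, -4, 0], [-4, -11, -2], [0, -2, -1]].
Congruent diagonalization of A (simultaneous row and column reduction) yields pivots -4, -7, -3/7.
That gives 3 negative pivots.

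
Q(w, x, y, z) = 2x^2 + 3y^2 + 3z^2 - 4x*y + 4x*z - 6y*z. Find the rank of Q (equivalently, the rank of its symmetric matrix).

Write A = [[0, 0, 0, 0], [0, 2, -2, 2], [0, -2, 3, -3], [0, 2, -3, 3]].
Congruent diagonalization of A (simultaneous row and column reduction) yields pivots 0, 2, 1, 0.
Counting signs: 2 positive, 2 zero.
The rank is the number of nonzero pivots: 2.

2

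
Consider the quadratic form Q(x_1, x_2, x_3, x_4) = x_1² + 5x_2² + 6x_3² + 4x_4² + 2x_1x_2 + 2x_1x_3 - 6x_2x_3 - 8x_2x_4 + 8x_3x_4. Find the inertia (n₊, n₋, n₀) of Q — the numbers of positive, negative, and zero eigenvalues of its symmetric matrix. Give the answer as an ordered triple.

Write A = [[1, 1, 1, 0], [1, 5, -3, -4], [1, -3, 6, 4], [0, -4, 4, 4]].
Row-reducing A symmetrically gives the diagonal entries 1, 4, 1, 0.
That gives 3 positive, 1 zero pivots.

(3, 0, 1)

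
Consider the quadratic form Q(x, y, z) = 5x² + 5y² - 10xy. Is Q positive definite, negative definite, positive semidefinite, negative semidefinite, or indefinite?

The associated matrix is A = [[5, -5, 0], [-5, 5, 0], [0, 0, 0]].
Symmetric row and column elimination reduces A to a congruent diagonal form with pivots 5, 0, 0.
Counting signs: 1 positive, 2 zero.
Hence Q is positive semidefinite.

positive semidefinite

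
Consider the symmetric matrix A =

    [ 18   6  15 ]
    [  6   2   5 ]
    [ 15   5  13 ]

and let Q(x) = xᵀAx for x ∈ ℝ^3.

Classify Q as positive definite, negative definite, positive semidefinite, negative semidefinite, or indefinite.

Symmetric row and column elimination reduces A to a congruent diagonal form with pivots 18, 0, 1/2.
Counting signs: 2 positive, 1 zero.
Hence Q is positive semidefinite.

positive semidefinite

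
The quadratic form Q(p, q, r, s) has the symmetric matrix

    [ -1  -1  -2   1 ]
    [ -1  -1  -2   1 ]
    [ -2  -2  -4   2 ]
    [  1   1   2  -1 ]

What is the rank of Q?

1

Congruent diagonalization of A (simultaneous row and column reduction) yields pivots -1, 0, 0, 0.
Counting signs: 1 negative, 3 zero.
The rank is the number of nonzero pivots: 1.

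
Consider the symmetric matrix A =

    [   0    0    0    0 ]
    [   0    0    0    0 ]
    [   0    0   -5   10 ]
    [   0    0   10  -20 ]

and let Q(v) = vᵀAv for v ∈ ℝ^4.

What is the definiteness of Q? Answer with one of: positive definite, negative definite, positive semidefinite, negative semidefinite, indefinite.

negative semidefinite

Congruent diagonalization of A (simultaneous row and column reduction) yields pivots 0, 0, -5, 0.
That gives 1 negative, 3 zero pivots.
Hence Q is negative semidefinite.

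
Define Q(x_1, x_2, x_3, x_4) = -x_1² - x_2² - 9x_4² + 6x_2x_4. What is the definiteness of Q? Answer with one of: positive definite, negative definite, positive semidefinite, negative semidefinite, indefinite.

negative semidefinite

The associated matrix is A = [[-1, 0, 0, 0], [0, -1, 0, 3], [0, 0, 0, 0], [0, 3, 0, -9]].
Congruent diagonalization of A (simultaneous row and column reduction) yields pivots -1, -1, 0, 0.
That gives 2 negative, 2 zero pivots.
Hence Q is negative semidefinite.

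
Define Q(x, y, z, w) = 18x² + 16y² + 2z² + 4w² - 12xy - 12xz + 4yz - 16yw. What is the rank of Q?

3

The associated matrix is A = [[18, -6, -6, 0], [-6, 16, 2, -8], [-6, 2, 2, 0], [0, -8, 0, 4]].
Row-reducing A symmetrically gives the diagonal entries 18, 14, 0, -4/7.
So there are 2 positive, 1 negative, 1 zero pivots.
The rank is the number of nonzero pivots: 3.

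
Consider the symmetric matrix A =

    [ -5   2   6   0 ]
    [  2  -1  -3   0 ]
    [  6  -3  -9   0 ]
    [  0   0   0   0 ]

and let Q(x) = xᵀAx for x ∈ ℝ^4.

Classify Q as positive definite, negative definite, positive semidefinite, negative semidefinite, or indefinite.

negative semidefinite

Applying the same elementary operations to the rows and columns of A produces a congruent diagonal matrix with entries -5, -1/5, 0, 0.
Counting signs: 2 negative, 2 zero.
Hence Q is negative semidefinite.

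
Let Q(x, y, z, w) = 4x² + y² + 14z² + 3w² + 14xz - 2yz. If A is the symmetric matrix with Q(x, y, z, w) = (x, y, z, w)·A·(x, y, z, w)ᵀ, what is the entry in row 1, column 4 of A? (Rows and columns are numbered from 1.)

The coefficient of x·w in Q is 0. For a symmetric A this equals A[1,4] + A[4,1] = 2·A[1,4].
So A[1,4] = 0/2 = 0.

0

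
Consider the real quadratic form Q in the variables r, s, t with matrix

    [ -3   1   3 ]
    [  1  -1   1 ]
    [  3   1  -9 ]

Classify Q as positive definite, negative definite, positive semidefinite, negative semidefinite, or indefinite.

Applying the same elementary operations to the rows and columns of A produces a congruent diagonal matrix with entries -3, -2/3, 0.
Counting signs: 2 negative, 1 zero.
Hence Q is negative semidefinite.

negative semidefinite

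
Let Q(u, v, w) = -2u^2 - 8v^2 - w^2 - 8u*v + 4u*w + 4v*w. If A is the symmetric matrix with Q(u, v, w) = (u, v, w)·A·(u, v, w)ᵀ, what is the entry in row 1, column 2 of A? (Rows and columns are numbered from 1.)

The coefficient of u·v in Q is -8. For a symmetric A this equals A[1,2] + A[2,1] = 2·A[1,2].
So A[1,2] = -8/2 = -4.

-4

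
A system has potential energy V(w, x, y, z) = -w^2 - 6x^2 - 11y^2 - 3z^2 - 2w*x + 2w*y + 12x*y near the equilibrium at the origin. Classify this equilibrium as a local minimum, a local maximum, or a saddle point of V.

local maximum

The Hessian at the origin is H = [[-2, -2, 2, 0], [-2, -12, 12, 0], [2, 12, -22, 0], [0, 0, 0, -6]].
Congruent diagonalization of H (simultaneous row and column reduction) yields pivots -2, -10, -10, -6.
Counting signs: 4 negative.
H is negative definite, so the origin is a strict local maximum.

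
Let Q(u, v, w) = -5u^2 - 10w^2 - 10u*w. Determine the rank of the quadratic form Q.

2

Write A = [[-5, 0, -5], [0, 0, 0], [-5, 0, -10]].
Symmetric row and column elimination reduces A to a congruent diagonal form with pivots -5, 0, -5.
So there are 2 negative, 1 zero pivots.
The rank is the number of nonzero pivots: 2.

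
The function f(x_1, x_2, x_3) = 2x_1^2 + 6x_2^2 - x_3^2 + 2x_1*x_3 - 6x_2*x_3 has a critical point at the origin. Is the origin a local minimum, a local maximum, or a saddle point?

The Hessian at the origin is H = [[4, 0, 2], [0, 12, -6], [2, -6, -2]].
Applying the same elementary operations to the rows and columns of H produces a congruent diagonal matrix with entries 4, 12, -6.
Counting signs: 2 positive, 1 negative.
H is indefinite, so the origin is a saddle point.

saddle point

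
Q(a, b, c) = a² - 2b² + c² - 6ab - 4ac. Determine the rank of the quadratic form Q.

The symmetric matrix is A = [[1, -3, -2], [-3, -2, 0], [-2, 0, 1]].
Congruent diagonalization of A (simultaneous row and column reduction) yields pivots 1, -11, 3/11.
So there are 2 positive, 1 negative pivots.
The rank is the number of nonzero pivots: 3.

3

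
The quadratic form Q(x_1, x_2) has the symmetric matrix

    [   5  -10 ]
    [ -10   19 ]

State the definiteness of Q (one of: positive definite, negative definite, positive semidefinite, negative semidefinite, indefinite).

indefinite

For the 2×2 matrix [[5, -10], [-10, 19]]: det = 5·19 − (-10)² = -5, trace = 24.
det < 0 so the eigenvalues have opposite signs; the form is indefinite.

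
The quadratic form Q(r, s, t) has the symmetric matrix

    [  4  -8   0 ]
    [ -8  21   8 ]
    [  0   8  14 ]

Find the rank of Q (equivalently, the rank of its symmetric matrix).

3

Row-reducing A symmetrically gives the diagonal entries 4, 5, 6/5.
Counting signs: 3 positive.
The rank is the number of nonzero pivots: 3.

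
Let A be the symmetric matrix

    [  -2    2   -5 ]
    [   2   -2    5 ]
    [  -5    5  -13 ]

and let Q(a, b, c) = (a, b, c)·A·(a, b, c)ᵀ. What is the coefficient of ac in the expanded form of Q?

The coefficient of ac is A[1,3] + A[3,1] = 2·(-5) = -10.

-10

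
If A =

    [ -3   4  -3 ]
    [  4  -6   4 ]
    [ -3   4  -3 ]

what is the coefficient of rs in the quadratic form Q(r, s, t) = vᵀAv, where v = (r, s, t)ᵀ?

The coefficient of rs is A[1,2] + A[2,1] = 2·4 = 8.

8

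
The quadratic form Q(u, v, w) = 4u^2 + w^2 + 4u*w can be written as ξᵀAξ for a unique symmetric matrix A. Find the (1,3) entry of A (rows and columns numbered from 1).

2

The coefficient of u·w in Q is 4. For a symmetric A this equals A[1,3] + A[3,1] = 2·A[1,3].
So A[1,3] = 4/2 = 2.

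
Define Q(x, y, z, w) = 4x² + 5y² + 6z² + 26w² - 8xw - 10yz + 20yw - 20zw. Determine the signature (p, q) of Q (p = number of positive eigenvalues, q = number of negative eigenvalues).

The associated matrix is A = [[4, 0, 0, -4], [0, 5, -5, 10], [0, -5, 6, -10], [-4, 10, -10, 26]].
Congruent diagonalization of A (simultaneous row and column reduction) yields pivots 4, 5, 1, 2.
Counting signs: 4 positive.

(4, 0)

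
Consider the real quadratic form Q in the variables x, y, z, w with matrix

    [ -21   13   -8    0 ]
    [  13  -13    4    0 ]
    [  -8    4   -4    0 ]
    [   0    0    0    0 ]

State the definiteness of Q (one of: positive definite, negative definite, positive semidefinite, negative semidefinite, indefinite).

Applying the same elementary operations to the rows and columns of A produces a congruent diagonal matrix with entries -21, -104/21, -10/13, 0.
Counting signs: 3 negative, 1 zero.
Hence Q is negative semidefinite.

negative semidefinite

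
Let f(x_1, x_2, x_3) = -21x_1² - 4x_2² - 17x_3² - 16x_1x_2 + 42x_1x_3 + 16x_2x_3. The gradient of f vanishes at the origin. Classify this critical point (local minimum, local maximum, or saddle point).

saddle point

The Hessian at the origin is H = [[-42, -16, 42], [-16, -8, 16], [42, 16, -34]].
Row-reducing H symmetrically gives the diagonal entries -42, -40/21, 8.
So there are 1 positive, 2 negative pivots.
H is indefinite, so the origin is a saddle point.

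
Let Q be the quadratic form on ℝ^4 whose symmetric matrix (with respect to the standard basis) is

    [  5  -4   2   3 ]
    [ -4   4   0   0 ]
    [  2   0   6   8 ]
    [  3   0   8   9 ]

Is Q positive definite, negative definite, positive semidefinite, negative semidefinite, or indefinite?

indefinite

Applying the same elementary operations to the rows and columns of A produces a congruent diagonal matrix with entries 5, 4/5, 2, -2.
So there are 3 positive, 1 negative pivots.
Hence Q is indefinite.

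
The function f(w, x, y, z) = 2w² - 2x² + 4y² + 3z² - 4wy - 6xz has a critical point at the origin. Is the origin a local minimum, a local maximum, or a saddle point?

The Hessian at the origin is H = [[4, 0, -4, 0], [0, -4, 0, -6], [-4, 0, 8, 0], [0, -6, 0, 6]].
Congruent diagonalization of H (simultaneous row and column reduction) yields pivots 4, -4, 4, 15.
That gives 3 positive, 1 negative pivots.
H is indefinite, so the origin is a saddle point.

saddle point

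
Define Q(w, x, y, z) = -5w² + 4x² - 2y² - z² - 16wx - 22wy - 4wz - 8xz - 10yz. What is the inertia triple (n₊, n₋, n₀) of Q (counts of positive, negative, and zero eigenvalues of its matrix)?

The associated matrix is A = [[-5, -8, -11, -2], [-8, 4, 0, -4], [-11, 0, -2, -5], [-2, -4, -5, -1]].
An LDLᵀ factorisation of A has diagonal entries -5, 84/5, 79/21, -20/79.
So there are 2 positive, 2 negative pivots.

(2, 2, 0)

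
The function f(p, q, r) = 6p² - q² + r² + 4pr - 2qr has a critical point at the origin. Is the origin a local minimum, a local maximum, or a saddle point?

saddle point

The Hessian at the origin is H = [[12, 0, 4], [0, -2, -2], [4, -2, 2]].
An LDLᵀ factorisation of H has diagonal entries 12, -2, 8/3.
So there are 2 positive, 1 negative pivots.
H is indefinite, so the origin is a saddle point.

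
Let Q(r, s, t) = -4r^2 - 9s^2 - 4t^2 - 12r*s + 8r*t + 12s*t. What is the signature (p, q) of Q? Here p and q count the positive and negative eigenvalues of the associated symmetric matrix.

The associated matrix is A = [[-4, -6, 4], [-6, -9, 6], [4, 6, -4]].
Congruent diagonalization of A (simultaneous row and column reduction) yields pivots -4, 0, 0.
That gives 1 negative, 2 zero pivots.

(0, 1)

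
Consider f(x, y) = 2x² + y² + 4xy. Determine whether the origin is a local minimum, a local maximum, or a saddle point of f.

The Hessian at the origin is H = [[4, 4], [4, 2]].
det H = 4·2 − (4)² = -8 < 0, so H is indefinite.
Therefore the origin is a saddle point.

saddle point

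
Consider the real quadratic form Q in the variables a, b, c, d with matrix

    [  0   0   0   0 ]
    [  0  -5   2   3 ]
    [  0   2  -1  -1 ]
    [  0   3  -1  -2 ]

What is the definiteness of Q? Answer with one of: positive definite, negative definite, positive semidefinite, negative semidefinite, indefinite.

negative semidefinite

Congruent diagonalization of A (simultaneous row and column reduction) yields pivots 0, -5, -1/5, 0.
Counting signs: 2 negative, 2 zero.
Hence Q is negative semidefinite.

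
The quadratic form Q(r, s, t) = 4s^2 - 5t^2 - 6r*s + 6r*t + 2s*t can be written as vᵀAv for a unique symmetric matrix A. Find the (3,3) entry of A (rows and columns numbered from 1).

-5

The coefficient of t^2 in Q is -5, and that is exactly A[3,3].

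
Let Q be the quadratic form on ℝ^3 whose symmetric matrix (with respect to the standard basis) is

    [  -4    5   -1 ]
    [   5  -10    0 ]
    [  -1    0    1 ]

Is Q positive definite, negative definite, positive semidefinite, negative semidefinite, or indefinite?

Row-reducing A symmetrically gives the diagonal entries -4, -15/4, 5/3.
Counting signs: 1 positive, 2 negative.
Hence Q is indefinite.

indefinite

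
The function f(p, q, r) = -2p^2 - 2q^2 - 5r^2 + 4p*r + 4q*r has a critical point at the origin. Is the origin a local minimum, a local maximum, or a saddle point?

The Hessian at the origin is H = [[-4, 0, 4], [0, -4, 4], [4, 4, -10]].
Congruent diagonalization of H (simultaneous row and column reduction) yields pivots -4, -4, -2.
That gives 3 negative pivots.
H is negative definite, so the origin is a strict local maximum.

local maximum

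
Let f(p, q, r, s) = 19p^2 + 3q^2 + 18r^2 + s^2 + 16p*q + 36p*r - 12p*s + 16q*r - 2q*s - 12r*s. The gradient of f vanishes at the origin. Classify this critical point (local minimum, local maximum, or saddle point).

The Hessian at the origin is H = [[38, 16, 36, -12], [16, 6, 16, -2], [36, 16, 36, -12], [-12, -2, -12, 2]].
An LDLᵀ factorisation of H has diagonal entries 38, -14/19, 20/7, 8.
Counting signs: 3 positive, 1 negative.
H is indefinite, so the origin is a saddle point.

saddle point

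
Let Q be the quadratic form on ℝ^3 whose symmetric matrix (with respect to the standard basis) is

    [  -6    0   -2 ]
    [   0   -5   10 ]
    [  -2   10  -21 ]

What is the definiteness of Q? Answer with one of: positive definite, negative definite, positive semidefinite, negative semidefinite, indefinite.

Congruent diagonalization of A (simultaneous row and column reduction) yields pivots -6, -5, -1/3.
So there are 3 negative pivots.
Hence Q is negative definite.

negative definite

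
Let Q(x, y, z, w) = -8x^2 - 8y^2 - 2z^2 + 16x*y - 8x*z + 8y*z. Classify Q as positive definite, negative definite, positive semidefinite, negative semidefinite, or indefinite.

negative semidefinite

Write A = [[-8, 8, -4, 0], [8, -8, 4, 0], [-4, 4, -2, 0], [0, 0, 0, 0]].
Row-reducing A symmetrically gives the diagonal entries -8, 0, 0, 0.
So there are 1 negative, 3 zero pivots.
Hence Q is negative semidefinite.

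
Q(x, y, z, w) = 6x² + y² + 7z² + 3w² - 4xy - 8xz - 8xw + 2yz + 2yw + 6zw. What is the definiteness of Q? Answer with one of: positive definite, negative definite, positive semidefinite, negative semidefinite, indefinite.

The associated matrix is A = [[6, -2, -4, -4], [-2, 1, 1, 1], [-4, 1, 7, 3], [-4, 1, 3, 3]].
Applying the same elementary operations to the rows and columns of A produces a congruent diagonal matrix with entries 6, 1/3, 4, 0.
So there are 3 positive, 1 zero pivots.
Hence Q is positive semidefinite.

positive semidefinite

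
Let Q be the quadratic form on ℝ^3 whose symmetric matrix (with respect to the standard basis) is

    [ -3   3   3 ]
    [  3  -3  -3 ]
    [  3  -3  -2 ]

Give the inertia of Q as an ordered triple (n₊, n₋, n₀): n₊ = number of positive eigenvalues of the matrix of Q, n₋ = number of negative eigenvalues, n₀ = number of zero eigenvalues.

(1, 1, 1)

Symmetric row and column elimination reduces A to a congruent diagonal form with pivots -3, 0, 1.
Counting signs: 1 positive, 1 negative, 1 zero.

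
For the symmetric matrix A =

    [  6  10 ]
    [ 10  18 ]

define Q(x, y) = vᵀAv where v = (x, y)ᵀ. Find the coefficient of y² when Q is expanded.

The coefficient of y² is the diagonal entry A[2,2] = 18.

18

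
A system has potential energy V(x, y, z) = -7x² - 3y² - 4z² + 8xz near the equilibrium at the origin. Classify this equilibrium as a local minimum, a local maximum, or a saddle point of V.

The Hessian at the origin is H = [[-14, 0, 8], [0, -6, 0], [8, 0, -8]].
Applying the same elementary operations to the rows and columns of H produces a congruent diagonal matrix with entries -14, -6, -24/7.
So there are 3 negative pivots.
H is negative definite, so the origin is a strict local maximum.

local maximum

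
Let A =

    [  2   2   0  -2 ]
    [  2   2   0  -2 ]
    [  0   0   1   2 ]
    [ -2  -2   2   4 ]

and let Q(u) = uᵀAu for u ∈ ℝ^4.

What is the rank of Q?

Row-reducing A symmetrically gives the diagonal entries 2, 0, 1, -2.
That gives 2 positive, 1 negative, 1 zero pivots.
The rank is the number of nonzero pivots: 3.

3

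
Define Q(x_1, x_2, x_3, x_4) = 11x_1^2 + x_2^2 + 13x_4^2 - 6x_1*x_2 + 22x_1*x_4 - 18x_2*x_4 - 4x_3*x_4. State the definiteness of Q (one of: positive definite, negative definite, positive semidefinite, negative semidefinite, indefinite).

The symmetric matrix is A = [[11, -3, 0, 11], [-3, 1, 0, -9], [0, 0, 0, -2], [11, -9, -2, 13]].
A is congruent to a diagonal matrix with 3 positive, 1 negative and 0 zero entries, so Q is indefinite.

indefinite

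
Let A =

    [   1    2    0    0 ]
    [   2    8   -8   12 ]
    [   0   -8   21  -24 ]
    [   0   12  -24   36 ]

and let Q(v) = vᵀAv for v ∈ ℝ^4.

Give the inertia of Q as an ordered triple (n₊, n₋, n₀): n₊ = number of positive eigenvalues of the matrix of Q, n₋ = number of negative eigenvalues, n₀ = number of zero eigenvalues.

Row-reducing A symmetrically gives the diagonal entries 1, 4, 5, 0.
That gives 3 positive, 1 zero pivots.

(3, 0, 1)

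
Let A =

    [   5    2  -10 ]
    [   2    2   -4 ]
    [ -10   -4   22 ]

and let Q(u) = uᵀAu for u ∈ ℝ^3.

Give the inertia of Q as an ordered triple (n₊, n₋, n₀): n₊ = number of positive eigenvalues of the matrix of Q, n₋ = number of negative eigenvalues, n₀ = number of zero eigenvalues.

Row-reducing A symmetrically gives the diagonal entries 5, 6/5, 2.
That gives 3 positive pivots.

(3, 0, 0)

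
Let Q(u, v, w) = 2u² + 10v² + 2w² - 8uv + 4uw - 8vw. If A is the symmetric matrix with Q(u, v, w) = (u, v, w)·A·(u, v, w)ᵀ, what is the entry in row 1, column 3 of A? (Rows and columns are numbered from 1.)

The coefficient of u·w in Q is 4. For a symmetric A this equals A[1,3] + A[3,1] = 2·A[1,3].
So A[1,3] = 4/2 = 2.

2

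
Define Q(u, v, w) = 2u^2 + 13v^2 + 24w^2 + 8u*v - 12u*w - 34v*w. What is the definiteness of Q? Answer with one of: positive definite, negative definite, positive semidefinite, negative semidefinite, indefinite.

The symmetric matrix of Q is A = [[2, 4, -6], [4, 13, -17], [-6, -17, 24]].
Leading principal minors: Δ_1 = 2, Δ_2 = 10, Δ_3 = 10.
All leading principal minors are positive, so by Sylvester's criterion Q is positive definite.

positive definite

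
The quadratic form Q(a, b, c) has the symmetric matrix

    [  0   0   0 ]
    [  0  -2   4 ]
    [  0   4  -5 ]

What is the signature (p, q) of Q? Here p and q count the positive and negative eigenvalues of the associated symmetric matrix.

Applying the same elementary operations to the rows and columns of A produces a congruent diagonal matrix with entries 0, -2, 3.
Counting signs: 1 positive, 1 negative, 1 zero.

(1, 1)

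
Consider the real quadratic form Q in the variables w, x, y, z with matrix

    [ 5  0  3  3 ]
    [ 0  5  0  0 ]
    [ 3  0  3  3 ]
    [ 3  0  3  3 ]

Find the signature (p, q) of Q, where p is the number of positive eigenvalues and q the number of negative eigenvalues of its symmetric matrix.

Row-reducing A symmetrically gives the diagonal entries 5, 5, 6/5, 0.
Counting signs: 3 positive, 1 zero.

(3, 0)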